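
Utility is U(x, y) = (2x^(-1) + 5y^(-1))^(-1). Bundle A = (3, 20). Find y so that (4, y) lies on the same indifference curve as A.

y = 12

U depends on (x, y) only through S = 2x^(-1) + 5y^(-1), so equal utility means equal S. At (3, 20): S = 11/12.
With x = 4: 2·4^(-1) = 0.5, so 5y^(-1) = 11/12 − 0.5 = 5/12, i.e. y^(-1) = 1/12.
Hence y = 1/(1/12) = 12.
Check: U(4, 12) = 1.0909.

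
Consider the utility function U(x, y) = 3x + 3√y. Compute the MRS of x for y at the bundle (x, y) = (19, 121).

MRS = 22

MU_x = 3, MU_y = 3/(2√y).
MRS = 3 ÷ (3/(2√y)).
At (19, 121): MRS = 22.
The indifference curve has slope −22 at this bundle.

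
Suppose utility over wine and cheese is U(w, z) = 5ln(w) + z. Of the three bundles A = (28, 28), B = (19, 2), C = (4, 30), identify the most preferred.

Bundle A

Evaluate utility at each bundle:
U(A) = 44.661.
U(B) = 16.722.
U(C) = 36.931.
Highest utility is A, so A ≻ C ≻ B.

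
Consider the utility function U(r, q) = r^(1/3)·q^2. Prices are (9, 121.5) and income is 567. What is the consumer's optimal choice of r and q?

r* = 9, q* = 4

MU_r = 1/3·r^(-2/3)·q^2 and MU_q = 2·r^(1/3)·q.
MRS = MU_r/MU_q = (1/6)·q/r.
Tangency: set MRS = p_r/p_q = 9/121.5 = 2/27.
So (1/6)·q/r = 2/27, i.e. q = (4/9)·r.
Substitute into the budget 9·r + 121.5·q = 567: 63·r = 567, so r* = 9.
Then q* = (4/9)·9 = 4.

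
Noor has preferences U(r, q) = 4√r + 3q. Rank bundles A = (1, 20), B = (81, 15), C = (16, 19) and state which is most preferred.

Bundle B

Evaluate utility at each bundle:
U(A) = 64.000.
U(B) = 81.000.
U(C) = 73.000.
Highest utility is B, so B ≻ C ≻ A.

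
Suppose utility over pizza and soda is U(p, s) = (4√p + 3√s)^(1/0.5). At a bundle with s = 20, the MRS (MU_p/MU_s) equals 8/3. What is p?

p = 5

For CES with ρ = 0.5, MRS = (4/3)·√(s/p).
Setting (4/3)·√(20/p) = 8/3 gives √(20/p) = 2, so 20/p = 4 and p = 5.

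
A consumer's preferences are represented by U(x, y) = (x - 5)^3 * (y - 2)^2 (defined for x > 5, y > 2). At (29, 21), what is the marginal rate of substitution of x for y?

MRS = 19/16

MU_x = 3·(x−5)^2·(y−2)^2, MU_y = 2·(x−5)^3·(y−2).
MRS = (3/2)·(y−2)/(x−5).
At (29, 21): MRS = 19/16.
That is, one extra unit of x is worth 19/16 units of y at the margin.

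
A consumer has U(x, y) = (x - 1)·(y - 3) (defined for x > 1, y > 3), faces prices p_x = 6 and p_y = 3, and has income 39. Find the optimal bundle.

x* = 3, y* = 7

MU_x = (y−3), MU_y = (x−1).
MRS = (y−3)/(x−1).
Tangency: set MRS = p_x/p_y = 6/3 = 2.
So (y − 3)/(x − 1) = 2, i.e. (y − 3) = 2·(x − 1).
Rewrite the budget in excess-of-subsistence terms: 6·(x − 1) + 3·(y − 3) = 39 − 6·1 − 3·3 = 24.
Substituting, 12·(x − 1) = 24, so x − 1 = 2 and x* = 3.
Then y − 3 = 2·2 = 4, so y* = 7.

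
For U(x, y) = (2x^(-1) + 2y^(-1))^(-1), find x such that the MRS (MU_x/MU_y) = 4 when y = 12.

x = 6

For CES with ρ = -1, MRS = (y/x)^2.
Setting (12/x)^2 = 4 gives 12/x = 2 and x = 6.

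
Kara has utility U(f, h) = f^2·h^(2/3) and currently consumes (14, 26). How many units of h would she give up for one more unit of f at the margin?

MRS = 39/7

MU_f = 2·f·h^(2/3) and MU_h = 2/3·f^2·h^(-1/3).
MRS = MU_f/MU_h = (3)·h/f.
At (14, 26): MRS = 39/7.
So at (14, 26) the consumer would give up 39/7 units of h for one more unit of f.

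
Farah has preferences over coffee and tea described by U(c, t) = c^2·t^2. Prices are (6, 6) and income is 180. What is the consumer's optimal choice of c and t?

MU_c = 2·c·t^2 and MU_t = 2·c^2·t.
MRS = MU_c/MU_t = t/c.
Tangency: set MRS = p_c/p_t = 6/6 = 1.
So t/c = 1, i.e. t = c.
Substitute into the budget 6·c + 6·t = 180: 12·c = 180, so c* = 15.
Then t* = 15.

c* = 15, t* = 15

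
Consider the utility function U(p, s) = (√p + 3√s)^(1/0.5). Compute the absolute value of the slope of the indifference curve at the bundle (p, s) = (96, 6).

For CES with ρ = 0.5, MRS = (1/3)·√(s/p).
At (96, 6): MRS = 1/12.
That is, one extra unit of p is worth 1/12 units of s at the margin.

MRS = 1/12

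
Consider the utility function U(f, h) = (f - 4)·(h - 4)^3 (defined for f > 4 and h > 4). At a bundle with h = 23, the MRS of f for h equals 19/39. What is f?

MU_f = (h−4)^3, MU_h = 3·(f−4)·(h−4)^2.
MRS = (1/3)·(h−4)/(f−4).
Substitute h = 23: MRS = (19/3)/(f − 4). Setting this equal to 19/39 gives f − 4 = (19/3)/(19/39) = 13, so f = 17.

f = 17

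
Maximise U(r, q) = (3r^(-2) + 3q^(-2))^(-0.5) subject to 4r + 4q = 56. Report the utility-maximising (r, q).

r* = 7, q* = 7

For CES with ρ = -2, MRS = (q/r)^3.
Tangency: set MRS = p_r/p_q = 4/4 = 1.
So (q/r)^3 = 1; taking the cube root, q/r = 1, i.e. q = r.
Substitute into the budget 4·r + 4·q = 56: 8·r = 56, so r* = 7 and q* = 7.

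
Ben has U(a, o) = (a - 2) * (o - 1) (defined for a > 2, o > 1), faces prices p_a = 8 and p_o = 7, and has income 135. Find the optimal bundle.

MU_a = (o−1), MU_o = (a−2).
MRS = (o−1)/(a−2).
Tangency: set MRS = p_a/p_o = 8/7.
So (o − 1)/(a − 2) = 8/7, i.e. (o − 1) = (8/7)·(a − 2).
Rewrite the budget in excess-of-subsistence terms: 8·(a − 2) + 7·(o − 1) = 135 − 8·2 − 7·1 = 112.
Substituting, 16·(a − 2) = 112, so a − 2 = 7 and a* = 9.
Then o − 1 = (8/7)·7 = 8, so o* = 9.

a* = 9, o* = 9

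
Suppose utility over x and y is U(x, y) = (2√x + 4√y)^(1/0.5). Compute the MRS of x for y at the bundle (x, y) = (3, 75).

For CES with ρ = 0.5, MRS = (2/4)·√(y/x).
At (3, 75): MRS = 2.5.
The indifference curve has slope −2.5 at this bundle.

MRS = 2.5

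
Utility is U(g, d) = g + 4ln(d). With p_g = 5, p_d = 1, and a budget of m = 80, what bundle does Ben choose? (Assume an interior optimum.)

g* = 12, d* = 20

MU_g = 1, MU_d = 4/d.
MRS = 1 ÷ (4/d).
Tangency: set MRS = p_g/p_d = 5/1 = 5.
MRS depends only on d: 0.25·d = 5 ⇒ d* = 5/0.25 = 20.
From the budget, 5·g = 80 − 1·20 = 60, so g* = 12.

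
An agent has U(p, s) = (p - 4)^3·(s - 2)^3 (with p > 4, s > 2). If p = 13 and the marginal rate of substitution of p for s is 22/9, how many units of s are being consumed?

s = 24

MU_p = 3·(p−4)^2·(s−2)^3, MU_s = 3·(p−4)^3·(s−2)^2.
MRS = (s−2)/(p−4).
Substitute p = 13: MRS = (s − 2)/9. Setting this equal to 22/9 gives s − 2 = (22/9)·9 = 22, so s = 24.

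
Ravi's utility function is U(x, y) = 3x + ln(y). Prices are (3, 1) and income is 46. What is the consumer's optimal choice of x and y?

MU_x = 3, MU_y = 1/y.
MRS = 3 ÷ (1/y).
Tangency: set MRS = p_x/p_y = 3/1 = 3.
MRS depends only on y: 3·y = 3 ⇒ y* = 3/3 = 1.
From the budget, 3·x = 46 − 1·1 = 45, so x* = 15.

x* = 15, y* = 1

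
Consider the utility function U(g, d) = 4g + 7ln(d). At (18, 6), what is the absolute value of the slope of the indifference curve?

MU_g = 4, MU_d = 7/d.
MRS = 4 ÷ (7/d).
At (18, 6): MRS = 24/7.
So at (18, 6) the consumer would give up 24/7 units of d for one more unit of g.

MRS = 24/7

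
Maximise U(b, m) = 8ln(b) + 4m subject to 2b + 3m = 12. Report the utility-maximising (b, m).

MU_b = 8/b, MU_m = 4.
MRS = 8/b ÷ 4.
Tangency: set MRS = p_b/p_m = 2/3.
MRS depends only on b: 2/b = 2/3 ⇒ b* = 2/(2/3) = 3.
From the budget, 3·m = 12 − 2·3 = 6, so m* = 2.

b* = 3, m* = 2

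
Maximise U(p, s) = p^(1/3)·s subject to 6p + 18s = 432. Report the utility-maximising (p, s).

MU_p = 1/3·p^(-2/3)·s and MU_s = p^(1/3).
MRS = MU_p/MU_s = (1/3)·s/p.
Tangency: set MRS = p_p/p_s = 6/18 = 1/3.
So (1/3)·s/p = 1/3, i.e. s = p.
Substitute into the budget 6·p + 18·s = 432: 24·p = 432, so p* = 18.
Then s* = 18.

p* = 18, s* = 18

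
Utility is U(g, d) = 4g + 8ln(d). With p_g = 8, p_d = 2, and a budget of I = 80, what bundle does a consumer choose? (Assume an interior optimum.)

g* = 8, d* = 8

MU_g = 4, MU_d = 8/d.
MRS = 4 ÷ (8/d).
Tangency: set MRS = p_g/p_d = 8/2 = 4.
MRS depends only on d: 0.5·d = 4 ⇒ d* = 4/0.5 = 8.
From the budget, 8·g = 80 − 2·8 = 64, so g* = 8.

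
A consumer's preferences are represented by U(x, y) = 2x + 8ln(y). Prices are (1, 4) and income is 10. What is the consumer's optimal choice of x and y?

MU_x = 2, MU_y = 8/y.
MRS = 2 ÷ (8/y).
Tangency: set MRS = p_x/p_y = 1/4 = 0.25.
MRS depends only on y: 0.25·y = 0.25 ⇒ y* = 0.25/0.25 = 1.
From the budget, 1·x = 10 − 4·1 = 6, so x* = 6.

x* = 6, y* = 1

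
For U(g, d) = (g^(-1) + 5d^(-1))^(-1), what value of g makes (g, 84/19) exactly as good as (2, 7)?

U depends on (g, d) only through S = g^(-1) + 5d^(-1), so equal utility means equal S. At (2, 7): S = 17/14.
With d = 84/19: 5·(84/19)^(-1) = 95/84, so g^(-1) = 17/14 − 95/84 = 1/12.
Hence g = 1/(1/12) = 12.
Check: U(12, 84/19) = 0.8235.

g = 12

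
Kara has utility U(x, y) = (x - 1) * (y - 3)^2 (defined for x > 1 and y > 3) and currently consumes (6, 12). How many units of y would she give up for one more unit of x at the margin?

MRS = 0.9

MU_x = (y−3)^2, MU_y = 2·(x−1)·(y−3).
MRS = (1/2)·(y−3)/(x−1).
At (6, 12): MRS = 0.9.
The indifference curve has slope −0.9 at this bundle.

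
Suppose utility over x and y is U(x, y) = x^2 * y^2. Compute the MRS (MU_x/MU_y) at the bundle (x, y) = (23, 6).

MU_x = 2·x·y^2 and MU_y = 2·x^2·y.
MRS = MU_x/MU_y = y/x.
At (23, 6): MRS = 6/23.
So at (23, 6) the consumer would give up 6/23 units of y for one more unit of x.

MRS = 6/23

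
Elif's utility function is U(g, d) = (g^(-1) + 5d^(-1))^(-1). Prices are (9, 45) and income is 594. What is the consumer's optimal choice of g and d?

g* = 11, d* = 11

For CES with ρ = -1, MRS = (1/5)·(d/g)^2.
Tangency: set MRS = p_g/p_d = 9/45 = 0.2.
So (d/g)^2 = 1; taking the square root, d/g = 1, i.e. d = g.
Substitute into the budget 9·g + 45·d = 594: 54·g = 594, so g* = 11 and d* = 11.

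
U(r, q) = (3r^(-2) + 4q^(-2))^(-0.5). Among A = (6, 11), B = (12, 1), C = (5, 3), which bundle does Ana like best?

Evaluate utility at each bundle:
U(A) = 2.931.
U(B) = 0.499.
U(C) = 1.331.
Highest utility is A, so A ≻ C ≻ B.

Bundle A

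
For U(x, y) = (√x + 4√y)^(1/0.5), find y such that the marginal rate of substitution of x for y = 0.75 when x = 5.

y = 45

For CES with ρ = 0.5, MRS = (1/4)·√(y/x).
Setting (1/4)·√(y/5) = 0.75 gives √(y/5) = 3, so y/5 = 9 and y = 45.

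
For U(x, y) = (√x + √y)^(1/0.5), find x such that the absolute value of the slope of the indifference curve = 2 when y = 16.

x = 4

For CES with ρ = 0.5, MRS = √(y/x).
Setting √(16/x) = 2 gives 16/x = 4 and x = 4.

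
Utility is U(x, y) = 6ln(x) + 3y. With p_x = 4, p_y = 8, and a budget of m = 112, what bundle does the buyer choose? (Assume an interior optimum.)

MU_x = 6/x, MU_y = 3.
MRS = 6/x ÷ 3.
Tangency: set MRS = p_x/p_y = 4/8 = 0.5.
MRS depends only on x: 2/x = 0.5 ⇒ x* = 2/0.5 = 4.
From the budget, 8·y = 112 − 4·4 = 96, so y* = 12.

x* = 4, y* = 12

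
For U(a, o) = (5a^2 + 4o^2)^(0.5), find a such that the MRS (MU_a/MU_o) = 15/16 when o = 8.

a = 6

For CES with ρ = 2, MRS = (5/4)·(o/a)^(-1).
Setting (5/4)·(8/a)^(-1) = 15/16 gives (8/a)^(-1) = 0.75, so 8/a = 4/3 and a = 6.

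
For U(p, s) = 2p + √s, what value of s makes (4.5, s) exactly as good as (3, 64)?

U(3, 64) = 14.
Set U(4.5, s) = 14 and solve.
With p = 4.5: √s = 14 − 2·4.5 = 5, so √s = 5 and s = 25.
Check: U(4.5, 25) = 14.

s = 25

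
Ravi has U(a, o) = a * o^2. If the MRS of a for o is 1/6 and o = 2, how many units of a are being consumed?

a = 6

MU_a = o^2 and MU_o = 2·a·o.
MRS = MU_a/MU_o = (1/2)·o/a.
Substitute o = 2: MRS = 1/a. Setting 1/a = 1/6 gives a = 1/(1/6) = 6.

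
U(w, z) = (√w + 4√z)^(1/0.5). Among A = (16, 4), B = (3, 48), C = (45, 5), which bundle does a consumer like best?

Bundle B

Evaluate utility at each bundle:
U(A) = 144.000.
U(B) = 867.000.
U(C) = 245.000.
Highest utility is B, so B ≻ C ≻ A.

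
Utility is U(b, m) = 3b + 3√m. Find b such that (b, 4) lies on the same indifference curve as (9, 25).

b = 12

U(9, 25) = 42.
Set U(b, 4) = 42 and solve.
With m = 4: √4 = 2, so 3b = 42 − 3·2 = 36 and b = 12.
Check: U(12, 4) = 42.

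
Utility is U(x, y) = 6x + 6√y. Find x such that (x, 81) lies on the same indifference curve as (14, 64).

x = 13

U(14, 64) = 132.
Set U(x, 81) = 132 and solve.
With y = 81: √81 = 9, so 6x = 132 − 6·9 = 78 and x = 13.
Check: U(13, 81) = 132.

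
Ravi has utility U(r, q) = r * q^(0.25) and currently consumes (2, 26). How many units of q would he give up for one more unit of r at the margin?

MU_r = q^(0.25) and MU_q = 0.25·r·q^(-0.75).
MRS = MU_r/MU_q = (4)·q/r.
At (2, 26): MRS = 52.
The indifference curve has slope −52 at this bundle.

MRS = 52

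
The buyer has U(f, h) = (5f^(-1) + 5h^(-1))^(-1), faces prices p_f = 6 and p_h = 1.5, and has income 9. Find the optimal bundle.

For CES with ρ = -1, MRS = (h/f)^2.
Tangency: set MRS = p_f/p_h = 6/1.5 = 4.
So (h/f)^2 = 4; taking the square root, h/f = 2, i.e. h = 2·f.
Substitute into the budget 6·f + 1.5·h = 9: 9·f = 9, so f* = 1 and h* = 2·1 = 2.

f* = 1, h* = 2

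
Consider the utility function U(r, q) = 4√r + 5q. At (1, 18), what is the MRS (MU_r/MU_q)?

MRS = 0.4

MU_r = 4/(2√r), MU_q = 5.
MRS = 4/(2√r) ÷ 5.
At (1, 18): MRS = 0.4.
That is, one extra unit of r is worth 0.4 units of q at the margin.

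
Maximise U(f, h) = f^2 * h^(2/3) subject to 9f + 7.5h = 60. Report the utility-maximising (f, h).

f* = 5, h* = 2

MU_f = 2·f·h^(2/3) and MU_h = 2/3·f^2·h^(-1/3).
MRS = MU_f/MU_h = (3)·h/f.
Tangency: set MRS = p_f/p_h = 9/7.5 = 1.2.
So (3)·h/f = 1.2, i.e. h = 0.4·f.
Substitute into the budget 9·f + 7.5·h = 60: 12·f = 60, so f* = 5.
Then h* = 0.4·5 = 2.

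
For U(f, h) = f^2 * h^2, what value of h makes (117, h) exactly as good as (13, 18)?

h = 2

U(13, 18) = 54756.
Set U(117, h) = 54756 and solve.
With f = 117: 117^2 = 13689, so h^2 = 54756/13689 = 4; taking the square root, h = 2.
Check: U(117, 2) = 54756.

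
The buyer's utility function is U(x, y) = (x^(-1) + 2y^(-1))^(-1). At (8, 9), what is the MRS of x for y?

MRS = 81/128

For CES with ρ = -1, MRS = (1/2)·(y/x)^2.
At (8, 9): MRS = 81/128.
The indifference curve has slope −81/128 at this bundle.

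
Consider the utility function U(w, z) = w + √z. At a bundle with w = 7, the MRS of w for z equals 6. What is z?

z = 9

MU_w = 1, MU_z = 1/(2√z).
MRS = 1 ÷ (1/(2√z)).
MRS depends only on z: 2·√z = 6 ⇒ √z = 6/2 = 3 ⇒ z = 9.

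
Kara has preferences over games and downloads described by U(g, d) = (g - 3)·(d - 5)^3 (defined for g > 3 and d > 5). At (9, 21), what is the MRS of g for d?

MRS = 8/9

MU_g = (d−5)^3, MU_d = 3·(g−3)·(d−5)^2.
MRS = (1/3)·(d−5)/(g−3).
At (9, 21): MRS = 8/9.
That is, one extra unit of g is worth 8/9 units of d at the margin.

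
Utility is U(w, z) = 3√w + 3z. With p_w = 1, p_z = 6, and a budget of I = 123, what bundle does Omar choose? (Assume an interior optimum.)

MU_w = 3/(2√w), MU_z = 3.
MRS = 3/(2√w) ÷ 3.
Tangency: set MRS = p_w/p_z = 1/6.
MRS depends only on w: 0.5/√w = 1/6 ⇒ √w = 0.5/(1/6) = 3 ⇒ w* = 9.
From the budget, 6·z = 123 − 1·9 = 114, so z* = 19.

w* = 9, z* = 19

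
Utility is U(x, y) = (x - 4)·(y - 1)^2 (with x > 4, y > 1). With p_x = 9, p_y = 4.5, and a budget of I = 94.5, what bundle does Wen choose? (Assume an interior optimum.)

MU_x = (y−1)^2, MU_y = 2·(x−4)·(y−1).
MRS = (1/2)·(y−1)/(x−4).
Tangency: set MRS = p_x/p_y = 9/4.5 = 2.
So (1/2)·(y − 1)/(x − 4) = 2, i.e. (y − 1) = 4·(x − 4).
Rewrite the budget in excess-of-subsistence terms: 9·(x − 4) + 4.5·(y − 1) = 94.5 − 9·4 − 4.5·1 = 54.
Substituting, 27·(x − 4) = 54, so x − 4 = 2 and x* = 6.
Then y − 1 = 4·2 = 8, so y* = 9.

x* = 6, y* = 9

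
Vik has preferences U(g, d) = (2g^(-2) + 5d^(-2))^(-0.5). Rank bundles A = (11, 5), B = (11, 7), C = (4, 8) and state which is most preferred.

Bundle B

Evaluate utility at each bundle:
U(A) = 2.149.
U(B) = 2.904.
U(C) = 2.219.
Highest utility is B, so B ≻ C ≻ A.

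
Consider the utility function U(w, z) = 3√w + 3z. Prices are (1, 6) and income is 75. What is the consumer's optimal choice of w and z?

w* = 9, z* = 11

MU_w = 3/(2√w), MU_z = 3.
MRS = 3/(2√w) ÷ 3.
Tangency: set MRS = p_w/p_z = 1/6.
MRS depends only on w: 0.5/√w = 1/6 ⇒ √w = 0.5/(1/6) = 3 ⇒ w* = 9.
From the budget, 6·z = 75 − 1·9 = 66, so z* = 11.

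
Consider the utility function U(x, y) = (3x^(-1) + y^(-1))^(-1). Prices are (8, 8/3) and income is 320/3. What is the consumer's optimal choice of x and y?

For CES with ρ = -1, MRS = (3/1)·(y/x)^2.
Tangency: set MRS = p_x/p_y = 8/(8/3) = 3.
So (y/x)^2 = 1; taking the square root, y/x = 1, i.e. y = x.
Substitute into the budget 8·x + (8/3)·y = 320/3: (32/3)·x = 320/3, so x* = 10 and y* = 10.

x* = 10, y* = 10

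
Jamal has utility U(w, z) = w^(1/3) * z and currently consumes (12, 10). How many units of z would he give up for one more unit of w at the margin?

MU_w = 1/3·w^(-2/3)·z and MU_z = w^(1/3).
MRS = MU_w/MU_z = (1/3)·z/w.
At (12, 10): MRS = 5/18.
So at (12, 10) the consumer would give up 5/18 units of z for one more unit of w.

MRS = 5/18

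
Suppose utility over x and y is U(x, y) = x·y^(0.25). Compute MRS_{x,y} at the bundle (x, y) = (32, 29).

MRS = 3.625

MU_x = y^(0.25) and MU_y = 0.25·x·y^(-0.75).
MRS = MU_x/MU_y = (4)·y/x.
At (32, 29): MRS = 3.625.
The indifference curve has slope −3.625 at this bundle.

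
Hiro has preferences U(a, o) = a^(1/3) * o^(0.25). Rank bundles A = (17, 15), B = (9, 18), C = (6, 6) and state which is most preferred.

Evaluate utility at each bundle:
U(A) = 5.060.
U(B) = 4.284.
U(C) = 2.844.
Highest utility is A, so A ≻ B ≻ C.

Bundle A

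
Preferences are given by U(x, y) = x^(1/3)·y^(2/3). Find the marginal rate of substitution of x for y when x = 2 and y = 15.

MRS = 3.75

MU_x = 1/3·x^(-2/3)·y^(2/3) and MU_y = 2/3·x^(1/3)·y^(-1/3).
MRS = MU_x/MU_y = (0.5)·y/x.
At (2, 15): MRS = 3.75.
The indifference curve has slope −3.75 at this bundle.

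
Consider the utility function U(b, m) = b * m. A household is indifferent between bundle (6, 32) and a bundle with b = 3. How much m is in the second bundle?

m = 64

U(6, 32) = 192.
Set U(3, m) = 192 and solve.
With b = 3: m = 192/3 = 64.
Check: U(3, 64) = 192.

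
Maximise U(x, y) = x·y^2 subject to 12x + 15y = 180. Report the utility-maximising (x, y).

x* = 5, y* = 8

MU_x = y^2 and MU_y = 2·x·y.
MRS = MU_x/MU_y = (1/2)·y/x.
Tangency: set MRS = p_x/p_y = 12/15 = 0.8.
So (1/2)·y/x = 0.8, i.e. y = 1.6·x.
Substitute into the budget 12·x + 15·y = 180: 36·x = 180, so x* = 5.
Then y* = 1.6·5 = 8.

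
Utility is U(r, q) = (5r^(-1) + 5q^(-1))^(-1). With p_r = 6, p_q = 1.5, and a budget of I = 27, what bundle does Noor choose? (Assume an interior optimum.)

r* = 3, q* = 6

For CES with ρ = -1, MRS = (q/r)^2.
Tangency: set MRS = p_r/p_q = 6/1.5 = 4.
So (q/r)^2 = 4; taking the square root, q/r = 2, i.e. q = 2·r.
Substitute into the budget 6·r + 1.5·q = 27: 9·r = 27, so r* = 3 and q* = 2·3 = 6.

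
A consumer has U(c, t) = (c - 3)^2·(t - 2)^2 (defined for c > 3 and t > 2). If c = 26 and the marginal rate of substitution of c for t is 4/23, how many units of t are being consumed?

MU_c = 2·(c−3)·(t−2)^2, MU_t = 2·(c−3)^2·(t−2).
MRS = (t−2)/(c−3).
Substitute c = 26: MRS = (t − 2)/23. Setting this equal to 4/23 gives t − 2 = (4/23)·23 = 4, so t = 6.

t = 6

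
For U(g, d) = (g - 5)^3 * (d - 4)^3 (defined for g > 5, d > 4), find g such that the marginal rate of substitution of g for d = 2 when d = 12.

g = 9

MU_g = 3·(g−5)^2·(d−4)^3, MU_d = 3·(g−5)^3·(d−4)^2.
MRS = (d−4)/(g−5).
Substitute d = 12: MRS = 8/(g − 5). Setting this equal to 2 gives g − 5 = 8/2 = 4, so g = 9.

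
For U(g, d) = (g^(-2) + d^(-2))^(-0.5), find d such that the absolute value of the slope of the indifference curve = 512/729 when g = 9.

For CES with ρ = -2, MRS = (d/g)^3.
Setting (d/9)^3 = 512/729 gives d/9 = 8/9 and d = 8.

d = 8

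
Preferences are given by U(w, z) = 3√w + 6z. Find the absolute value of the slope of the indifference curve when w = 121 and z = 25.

MU_w = 3/(2√w), MU_z = 6.
MRS = 3/(2√w) ÷ 6.
At (121, 25): MRS = 1/44.
So at (121, 25) the consumer would give up 1/44 units of z for one more unit of w.

MRS = 1/44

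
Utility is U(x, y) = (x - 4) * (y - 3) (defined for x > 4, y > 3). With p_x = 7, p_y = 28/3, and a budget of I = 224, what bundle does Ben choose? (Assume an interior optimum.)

x* = 16, y* = 12

MU_x = (y−3), MU_y = (x−4).
MRS = (y−3)/(x−4).
Tangency: set MRS = p_x/p_y = 7/(28/3) = 0.75.
So (y − 3)/(x − 4) = 0.75, i.e. (y − 3) = 0.75·(x − 4).
Rewrite the budget in excess-of-subsistence terms: 7·(x − 4) + (28/3)·(y − 3) = 224 − 7·4 − (28/3)·3 = 168.
Substituting, 14·(x − 4) = 168, so x − 4 = 12 and x* = 16.
Then y − 3 = 0.75·12 = 9, so y* = 12.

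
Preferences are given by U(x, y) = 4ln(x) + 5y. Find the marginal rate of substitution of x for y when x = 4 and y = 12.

MRS = 0.2

MU_x = 4/x, MU_y = 5.
MRS = 4/x ÷ 5.
At (4, 12): MRS = 0.2.
The indifference curve has slope −0.2 at this bundle.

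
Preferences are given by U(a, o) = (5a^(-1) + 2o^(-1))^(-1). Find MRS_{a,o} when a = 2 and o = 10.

MRS = 62.5

For CES with ρ = -1, MRS = (5/2)·(o/a)^2.
At (2, 10): MRS = 62.5.
The indifference curve has slope −62.5 at this bundle.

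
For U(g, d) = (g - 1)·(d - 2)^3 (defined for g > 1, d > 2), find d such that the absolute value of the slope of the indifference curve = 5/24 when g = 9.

MU_g = (d−2)^3, MU_d = 3·(g−1)·(d−2)^2.
MRS = (1/3)·(d−2)/(g−1).
Substitute g = 9: MRS = (d − 2)/24. Setting this equal to 5/24 gives d − 2 = (5/24)·24 = 5, so d = 7.

d = 7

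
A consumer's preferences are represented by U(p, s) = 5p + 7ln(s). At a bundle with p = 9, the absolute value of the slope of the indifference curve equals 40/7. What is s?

MU_p = 5, MU_s = 7/s.
MRS = 5 ÷ (7/s).
MRS depends only on s: (5/7)·s = 40/7 ⇒ s = (40/7)/(5/7) = 8.

s = 8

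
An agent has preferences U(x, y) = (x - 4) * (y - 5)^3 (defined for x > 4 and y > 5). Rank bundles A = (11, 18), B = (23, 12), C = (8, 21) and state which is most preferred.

Bundle C

Evaluate utility at each bundle:
U(A) = 15379.
U(B) = 6517.
U(C) = 16384.
Highest utility is C, so C ≻ A ≻ B.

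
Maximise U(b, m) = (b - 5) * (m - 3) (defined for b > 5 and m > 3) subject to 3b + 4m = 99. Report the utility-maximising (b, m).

b* = 17, m* = 12

MU_b = (m−3), MU_m = (b−5).
MRS = (m−3)/(b−5).
Tangency: set MRS = p_b/p_m = 3/4 = 0.75.
So (m − 3)/(b − 5) = 0.75, i.e. (m − 3) = 0.75·(b − 5).
Rewrite the budget in excess-of-subsistence terms: 3·(b − 5) + 4·(m − 3) = 99 − 3·5 − 4·3 = 72.
Substituting, 6·(b − 5) = 72, so b − 5 = 12 and b* = 17.
Then m − 3 = 0.75·12 = 9, so m* = 12.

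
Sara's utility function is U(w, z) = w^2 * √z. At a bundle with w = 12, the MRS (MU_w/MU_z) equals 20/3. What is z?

z = 20

MU_w = 2·w·√z and MU_z = 0.5·w^2·z^(-0.5).
MRS = MU_w/MU_z = (4)·z/w.
Substitute w = 12: MRS = z/3. Setting z/3 = 20/3 gives z = (20/3)·3 = 20.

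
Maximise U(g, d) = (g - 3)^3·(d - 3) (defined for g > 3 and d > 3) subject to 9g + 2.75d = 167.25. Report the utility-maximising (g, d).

MU_g = 3·(g−3)^2·(d−3), MU_d = (g−3)^3.
MRS = (3/1)·(d−3)/(g−3).
Tangency: set MRS = p_g/p_d = 9/2.75 = 36/11.
So (3/1)·(d − 3)/(g − 3) = 36/11, i.e. (d − 3) = (12/11)·(g − 3).
Rewrite the budget in excess-of-subsistence terms: 9·(g − 3) + 2.75·(d − 3) = 167.25 − 9·3 − 2.75·3 = 132.
Substituting, 12·(g − 3) = 132, so g − 3 = 11 and g* = 14.
Then d − 3 = (12/11)·11 = 12, so d* = 15.

g* = 14, d* = 15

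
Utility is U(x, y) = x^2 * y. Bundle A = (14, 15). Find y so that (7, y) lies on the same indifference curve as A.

y = 60

U(14, 15) = 2940.
Set U(7, y) = 2940 and solve.
With x = 7: 7^2 = 49, so y = 2940/49 = 60.
Check: U(7, 60) = 2940.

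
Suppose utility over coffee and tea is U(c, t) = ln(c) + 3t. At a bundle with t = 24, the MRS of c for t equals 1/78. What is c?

c = 26

MU_c = 1/c, MU_t = 3.
MRS = 1/c ÷ 3.
MRS depends only on c: (1/3)/c = 1/78 ⇒ c = (1/3)/(1/78) = 26.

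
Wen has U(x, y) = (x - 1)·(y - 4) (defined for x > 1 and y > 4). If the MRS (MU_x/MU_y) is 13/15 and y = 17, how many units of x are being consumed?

x = 16

MU_x = (y−4), MU_y = (x−1).
MRS = (y−4)/(x−1).
Substitute y = 17: MRS = 13/(x − 1). Setting this equal to 13/15 gives x − 1 = 13/(13/15) = 15, so x = 16.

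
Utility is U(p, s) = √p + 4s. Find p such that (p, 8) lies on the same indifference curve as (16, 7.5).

U(16, 7.5) = 34.
Set U(p, 8) = 34 and solve.
With s = 8: √p = 34 − 4·8 = 2, so √p = 2 and p = 4.
Check: U(4, 8) = 34.

p = 4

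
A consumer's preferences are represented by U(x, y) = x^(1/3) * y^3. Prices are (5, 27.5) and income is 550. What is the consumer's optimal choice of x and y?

MU_x = 1/3·x^(-2/3)·y^3 and MU_y = 3·x^(1/3)·y^2.
MRS = MU_x/MU_y = (1/9)·y/x.
Tangency: set MRS = p_x/p_y = 5/27.5 = 2/11.
So (1/9)·y/x = 2/11, i.e. y = (18/11)·x.
Substitute into the budget 5·x + 27.5·y = 550: 50·x = 550, so x* = 11.
Then y* = (18/11)·11 = 18.

x* = 11, y* = 18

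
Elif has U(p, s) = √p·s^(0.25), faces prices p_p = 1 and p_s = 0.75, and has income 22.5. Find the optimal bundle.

MU_p = 0.5·p^(-0.5)·s^(0.25) and MU_s = 0.25·√p·s^(-0.75).
MRS = MU_p/MU_s = (2)·s/p.
Tangency: set MRS = p_p/p_s = 1/0.75 = 4/3.
So (2)·s/p = 4/3, i.e. s = (2/3)·p.
Substitute into the budget 1·p + 0.75·s = 22.5: 1.5·p = 22.5, so p* = 15.
Then s* = (2/3)·15 = 10.

p* = 15, s* = 10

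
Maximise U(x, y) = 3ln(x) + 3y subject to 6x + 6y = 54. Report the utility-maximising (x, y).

x* = 1, y* = 8

MU_x = 3/x, MU_y = 3.
MRS = 3/x ÷ 3.
Tangency: set MRS = p_x/p_y = 6/6 = 1.
MRS depends only on x: 1/x = 1 ⇒ x* = 1/1 = 1.
From the budget, 6·y = 54 − 6·1 = 48, so y* = 8.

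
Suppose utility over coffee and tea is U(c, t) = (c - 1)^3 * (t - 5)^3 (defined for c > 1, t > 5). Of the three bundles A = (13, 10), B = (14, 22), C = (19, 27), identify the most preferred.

Bundle C

Evaluate utility at each bundle:
U(A) = 216000.
U(B) = 10793861.
U(C) = 62099136.
Highest utility is C, so C ≻ B ≻ A.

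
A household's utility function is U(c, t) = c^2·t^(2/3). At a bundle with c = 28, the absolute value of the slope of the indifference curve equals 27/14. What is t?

MU_c = 2·c·t^(2/3) and MU_t = 2/3·c^2·t^(-1/3).
MRS = MU_c/MU_t = (3)·t/c.
Substitute c = 28: MRS = t/(28/3). Setting t/(28/3) = 27/14 gives t = (27/14)·(28/3) = 18.

t = 18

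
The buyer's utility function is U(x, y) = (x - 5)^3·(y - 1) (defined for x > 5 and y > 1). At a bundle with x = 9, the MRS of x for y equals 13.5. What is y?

y = 19

MU_x = 3·(x−5)^2·(y−1), MU_y = (x−5)^3.
MRS = (3/1)·(y−1)/(x−5).
Substitute x = 9: MRS = (y − 1)/(4/3). Setting this equal to 13.5 gives y − 1 = 13.5·(4/3) = 18, so y = 19.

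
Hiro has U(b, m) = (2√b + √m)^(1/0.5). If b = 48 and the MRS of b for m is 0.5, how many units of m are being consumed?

m = 3

For CES with ρ = 0.5, MRS = (2/1)·√(m/b).
Setting (2/1)·√(m/48) = 0.5 gives √(m/48) = 0.25, so m/48 = 1/16 and m = 3.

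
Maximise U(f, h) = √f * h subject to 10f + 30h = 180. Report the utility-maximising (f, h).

f* = 6, h* = 4

MU_f = 0.5·f^(-0.5)·h and MU_h = √f.
MRS = MU_f/MU_h = (0.5)·h/f.
Tangency: set MRS = p_f/p_h = 10/30 = 1/3.
So (0.5)·h/f = 1/3, i.e. h = (2/3)·f.
Substitute into the budget 10·f + 30·h = 180: 30·f = 180, so f* = 6.
Then h* = (2/3)·6 = 4.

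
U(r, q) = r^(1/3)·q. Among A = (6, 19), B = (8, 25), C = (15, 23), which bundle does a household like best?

Evaluate utility at each bundle:
U(A) = 34.525.
U(B) = 50.000.
U(C) = 56.723.
Highest utility is C, so C ≻ B ≻ A.

Bundle C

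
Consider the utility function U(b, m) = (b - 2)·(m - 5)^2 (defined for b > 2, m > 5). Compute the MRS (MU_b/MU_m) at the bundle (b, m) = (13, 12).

MU_b = (m−5)^2, MU_m = 2·(b−2)·(m−5).
MRS = (1/2)·(m−5)/(b−2).
At (13, 12): MRS = 7/22.
So at (13, 12) the consumer would give up 7/22 units of m for one more unit of b.

MRS = 7/22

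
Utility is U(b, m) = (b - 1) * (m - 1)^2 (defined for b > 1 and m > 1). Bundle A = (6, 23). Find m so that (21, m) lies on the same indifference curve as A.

m = 12

U(6, 23) = 2420.
Set U(21, m) = 2420 and solve.
With b = 21: (21 − 1) = 20, so (m − 1)^2 = 2420/20 = 121.
Taking the square root (with m > 1): m − 1 = 11, so m = 12.
Check: U(21, 12) = 2420.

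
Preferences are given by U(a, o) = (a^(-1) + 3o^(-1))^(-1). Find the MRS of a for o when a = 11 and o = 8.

MRS = 64/363

For CES with ρ = -1, MRS = (1/3)·(o/a)^2.
At (11, 8): MRS = 64/363.
So at (11, 8) the consumer would give up 64/363 units of o for one more unit of a.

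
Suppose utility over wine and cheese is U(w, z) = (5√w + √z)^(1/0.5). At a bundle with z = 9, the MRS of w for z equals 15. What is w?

w = 1

For CES with ρ = 0.5, MRS = (5/1)·√(z/w).
Setting (5/1)·√(9/w) = 15 gives √(9/w) = 3, so 9/w = 9 and w = 1.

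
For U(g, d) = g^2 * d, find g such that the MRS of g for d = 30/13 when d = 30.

MU_g = 2·g·d and MU_d = g^2.
MRS = MU_g/MU_d = (2/1)·d/g.
Substitute d = 30: MRS = 60/g. Setting 60/g = 30/13 gives g = 60/(30/13) = 26.

g = 26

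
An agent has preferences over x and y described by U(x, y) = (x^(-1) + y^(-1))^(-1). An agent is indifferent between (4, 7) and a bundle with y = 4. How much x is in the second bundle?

x = 7

U depends on (x, y) only through S = x^(-1) + y^(-1), so equal utility means equal S. At (4, 7): S = 11/28.
With y = 4: 4^(-1) = 0.25, so x^(-1) = 11/28 − 0.25 = 1/7.
Hence x = 1/(1/7) = 7.
Check: U(7, 4) = 2.5455.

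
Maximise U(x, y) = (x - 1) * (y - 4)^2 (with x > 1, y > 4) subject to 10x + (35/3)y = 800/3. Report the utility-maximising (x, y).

x* = 8, y* = 16

MU_x = (y−4)^2, MU_y = 2·(x−1)·(y−4).
MRS = (1/2)·(y−4)/(x−1).
Tangency: set MRS = p_x/p_y = 10/(35/3) = 6/7.
So (1/2)·(y − 4)/(x − 1) = 6/7, i.e. (y − 4) = (12/7)·(x − 1).
Rewrite the budget in excess-of-subsistence terms: 10·(x − 1) + (35/3)·(y − 4) = 800/3 − 10·1 − (35/3)·4 = 210.
Substituting, 30·(x − 1) = 210, so x − 1 = 7 and x* = 8.
Then y − 4 = (12/7)·7 = 12, so y* = 16.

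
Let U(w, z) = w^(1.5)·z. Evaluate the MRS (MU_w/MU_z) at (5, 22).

MRS = 6.6

MU_w = 1.5·√w·z and MU_z = w^(1.5).
MRS = MU_w/MU_z = (1.5)·z/w.
At (5, 22): MRS = 6.6.
That is, one extra unit of w is worth 6.6 units of z at the margin.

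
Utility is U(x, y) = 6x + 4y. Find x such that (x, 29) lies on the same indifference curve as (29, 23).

U(29, 23) = 266.
Set U(x, 29) = 266 and solve.
6x + 4·29 = 266 ⇒ 6x = 150 ⇒ x = 25.
Check: U(25, 29) = 266.

x = 25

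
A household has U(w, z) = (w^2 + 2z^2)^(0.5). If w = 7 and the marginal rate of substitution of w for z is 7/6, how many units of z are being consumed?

z = 3

For CES with ρ = 2, MRS = (1/2)·(z/w)^(-1).
Setting (1/2)·(z/7)^(-1) = 7/6 gives (z/7)^(-1) = 7/3, so z/7 = 3/7 and z = 3.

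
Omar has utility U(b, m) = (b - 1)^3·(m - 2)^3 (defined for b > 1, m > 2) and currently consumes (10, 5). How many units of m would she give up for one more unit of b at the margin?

MU_b = 3·(b−1)^2·(m−2)^3, MU_m = 3·(b−1)^3·(m−2)^2.
MRS = (m−2)/(b−1).
At (10, 5): MRS = 1/3.
So at (10, 5) the consumer would give up 1/3 units of m for one more unit of b.

MRS = 1/3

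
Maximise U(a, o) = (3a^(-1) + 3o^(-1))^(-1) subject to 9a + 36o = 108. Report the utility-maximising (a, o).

For CES with ρ = -1, MRS = (o/a)^2.
Tangency: set MRS = p_a/p_o = 9/36 = 0.25.
So (o/a)^2 = 0.25; taking the square root, o/a = 0.5, i.e. o = 0.5·a.
Substitute into the budget 9·a + 36·o = 108: 27·a = 108, so a* = 4 and o* = 0.5·4 = 2.

a* = 4, o* = 2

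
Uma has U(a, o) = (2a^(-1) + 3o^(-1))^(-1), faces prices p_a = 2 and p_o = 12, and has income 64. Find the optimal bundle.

For CES with ρ = -1, MRS = (2/3)·(o/a)^2.
Tangency: set MRS = p_a/p_o = 2/12 = 1/6.
So (o/a)^2 = 0.25; taking the square root, o/a = 0.5, i.e. o = 0.5·a.
Substitute into the budget 2·a + 12·o = 64: 8·a = 64, so a* = 8 and o* = 0.5·8 = 4.

a* = 8, o* = 4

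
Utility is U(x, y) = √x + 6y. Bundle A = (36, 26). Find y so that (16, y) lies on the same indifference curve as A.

y = 79/3

U(36, 26) = 162.
Set U(16, y) = 162 and solve.
With x = 16: √16 = 4, so 6y = 162 − 4 = 158 and y = 79/3.
Check: U(16, 79/3) = 162.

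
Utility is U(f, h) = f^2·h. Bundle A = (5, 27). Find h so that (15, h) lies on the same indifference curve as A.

h = 3

U(5, 27) = 675.
Set U(15, h) = 675 and solve.
With f = 15: 15^2 = 225, so h = 675/225 = 3.
Check: U(15, 3) = 675.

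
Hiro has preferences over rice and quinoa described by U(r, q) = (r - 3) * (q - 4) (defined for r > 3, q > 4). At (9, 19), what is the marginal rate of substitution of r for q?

MU_r = (q−4), MU_q = (r−3).
MRS = (q−4)/(r−3).
At (9, 19): MRS = 2.5.
The indifference curve has slope −2.5 at this bundle.

MRS = 2.5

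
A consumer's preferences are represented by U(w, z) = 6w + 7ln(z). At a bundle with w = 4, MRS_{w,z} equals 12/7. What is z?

z = 2

MU_w = 6, MU_z = 7/z.
MRS = 6 ÷ (7/z).
MRS depends only on z: (6/7)·z = 12/7 ⇒ z = (12/7)/(6/7) = 2.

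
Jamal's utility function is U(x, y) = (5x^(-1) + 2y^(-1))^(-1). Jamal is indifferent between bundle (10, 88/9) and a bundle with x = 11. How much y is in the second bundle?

y = 8

U depends on (x, y) only through S = 5x^(-1) + 2y^(-1), so equal utility means equal S. At (10, 88/9): S = 31/44.
With x = 11: 5·11^(-1) = 5/11, so 2y^(-1) = 31/44 − 5/11 = 0.25, i.e. y^(-1) = 0.125.
Hence y = 1/0.125 = 8.
Check: U(11, 8) = 1.4194.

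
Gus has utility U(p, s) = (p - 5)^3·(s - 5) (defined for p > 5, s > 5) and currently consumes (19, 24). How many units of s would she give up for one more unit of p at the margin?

MRS = 57/14

MU_p = 3·(p−5)^2·(s−5), MU_s = (p−5)^3.
MRS = (3/1)·(s−5)/(p−5).
At (19, 24): MRS = 57/14.
So at (19, 24) the consumer would give up 57/14 units of s for one more unit of p.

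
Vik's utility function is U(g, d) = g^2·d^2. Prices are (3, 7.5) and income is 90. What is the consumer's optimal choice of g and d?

g* = 15, d* = 6

MU_g = 2·g·d^2 and MU_d = 2·g^2·d.
MRS = MU_g/MU_d = d/g.
Tangency: set MRS = p_g/p_d = 3/7.5 = 0.4.
So d/g = 0.4, i.e. d = 0.4·g.
Substitute into the budget 3·g + 7.5·d = 90: 6·g = 90, so g* = 15.
Then d* = 0.4·15 = 6.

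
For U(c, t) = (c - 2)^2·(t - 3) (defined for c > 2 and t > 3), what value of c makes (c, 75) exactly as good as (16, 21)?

c = 9

U(16, 21) = 3528.
Set U(c, 75) = 3528 and solve.
With t = 75: (75 − 3) = 72, so (c − 2)^2 = 3528/72 = 49.
Taking the square root (with c > 2): c − 2 = 7, so c = 9.
Check: U(9, 75) = 3528.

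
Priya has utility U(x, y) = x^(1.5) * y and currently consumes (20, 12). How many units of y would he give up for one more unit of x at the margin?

MRS = 0.9

MU_x = 1.5·√x·y and MU_y = x^(1.5).
MRS = MU_x/MU_y = (1.5)·y/x.
At (20, 12): MRS = 0.9.
The indifference curve has slope −0.9 at this bundle.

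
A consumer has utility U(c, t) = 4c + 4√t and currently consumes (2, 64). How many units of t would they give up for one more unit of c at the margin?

MRS = 16

MU_c = 4, MU_t = 4/(2√t).
MRS = 4 ÷ (4/(2√t)).
At (2, 64): MRS = 16.
That is, one extra unit of c is worth 16 units of t at the margin.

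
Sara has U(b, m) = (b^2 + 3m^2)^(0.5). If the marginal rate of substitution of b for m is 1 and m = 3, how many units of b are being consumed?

b = 9

For CES with ρ = 2, MRS = (1/3)·(m/b)^(-1).
Setting (1/3)·(3/b)^(-1) = 1 gives (3/b)^(-1) = 3, so 3/b = 1/3 and b = 9.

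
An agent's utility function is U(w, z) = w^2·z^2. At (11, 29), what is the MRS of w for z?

MU_w = 2·w·z^2 and MU_z = 2·w^2·z.
MRS = MU_w/MU_z = z/w.
At (11, 29): MRS = 29/11.
That is, one extra unit of w is worth 29/11 units of z at the margin.

MRS = 29/11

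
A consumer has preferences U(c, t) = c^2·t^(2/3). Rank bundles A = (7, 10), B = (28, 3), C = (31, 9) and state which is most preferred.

Bundle C

Evaluate utility at each bundle:
U(A) = 227.438.
U(B) = 1630.786.
U(C) = 4158.006.
Highest utility is C, so C ≻ B ≻ A.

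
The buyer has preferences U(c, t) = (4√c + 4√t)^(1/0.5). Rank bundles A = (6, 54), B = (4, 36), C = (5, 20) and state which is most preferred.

Bundle A

Evaluate utility at each bundle:
U(A) = 1536.000.
U(B) = 1024.000.
U(C) = 720.000.
Highest utility is A, so A ≻ B ≻ C.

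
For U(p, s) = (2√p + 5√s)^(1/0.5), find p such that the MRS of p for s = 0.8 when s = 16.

For CES with ρ = 0.5, MRS = (2/5)·√(s/p).
Setting (2/5)·√(16/p) = 0.8 gives √(16/p) = 2, so 16/p = 4 and p = 4.

p = 4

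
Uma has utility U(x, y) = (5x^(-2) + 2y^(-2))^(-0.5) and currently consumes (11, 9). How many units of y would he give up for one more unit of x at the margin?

For CES with ρ = -2, MRS = (5/2)·(y/x)^3.
At (11, 9): MRS = 3645/2662.
The indifference curve has slope −3645/2662 at this bundle.

MRS = 3645/2662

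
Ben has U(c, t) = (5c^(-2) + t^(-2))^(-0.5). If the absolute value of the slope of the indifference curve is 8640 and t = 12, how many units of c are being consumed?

c = 1

For CES with ρ = -2, MRS = (5/1)·(t/c)^3.
Setting (5/1)·(12/c)^3 = 8640 gives (12/c)^3 = 1728, so 12/c = 12 and c = 1.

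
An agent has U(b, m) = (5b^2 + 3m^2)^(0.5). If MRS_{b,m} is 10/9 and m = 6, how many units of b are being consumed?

For CES with ρ = 2, MRS = (5/3)·(m/b)^(-1).
Setting (5/3)·(6/b)^(-1) = 10/9 gives (6/b)^(-1) = 2/3, so 6/b = 1.5 and b = 4.

b = 4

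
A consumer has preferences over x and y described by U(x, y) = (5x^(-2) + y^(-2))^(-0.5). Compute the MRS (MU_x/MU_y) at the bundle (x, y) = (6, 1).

For CES with ρ = -2, MRS = (5/1)·(y/x)^3.
At (6, 1): MRS = 5/216.
So at (6, 1) the consumer would give up 5/216 units of y for one more unit of x.

MRS = 5/216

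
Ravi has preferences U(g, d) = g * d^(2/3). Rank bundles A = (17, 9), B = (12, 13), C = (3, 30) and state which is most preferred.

Evaluate utility at each bundle:
U(A) = 73.555.
U(B) = 66.345.
U(C) = 28.965.
Highest utility is A, so A ≻ B ≻ C.

Bundle A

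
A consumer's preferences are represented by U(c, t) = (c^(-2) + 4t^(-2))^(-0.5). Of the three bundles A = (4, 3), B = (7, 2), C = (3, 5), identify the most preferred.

Bundle C

Evaluate utility at each bundle:
U(A) = 1.404.
U(B) = 0.990.
U(C) = 1.921.
Highest utility is C, so C ≻ A ≻ B.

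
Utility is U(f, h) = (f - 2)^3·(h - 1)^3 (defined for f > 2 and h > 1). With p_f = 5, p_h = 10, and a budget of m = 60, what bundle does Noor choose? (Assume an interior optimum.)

f* = 6, h* = 3

MU_f = 3·(f−2)^2·(h−1)^3, MU_h = 3·(f−2)^3·(h−1)^2.
MRS = (h−1)/(f−2).
Tangency: set MRS = p_f/p_h = 5/10 = 0.5.
So (h − 1)/(f − 2) = 0.5, i.e. (h − 1) = 0.5·(f − 2).
Rewrite the budget in excess-of-subsistence terms: 5·(f − 2) + 10·(h − 1) = 60 − 5·2 − 10·1 = 40.
Substituting, 10·(f − 2) = 40, so f − 2 = 4 and f* = 6.
Then h − 1 = 0.5·4 = 2, so h* = 3.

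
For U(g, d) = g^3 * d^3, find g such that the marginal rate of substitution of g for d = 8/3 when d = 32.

MU_g = 3·g^2·d^3 and MU_d = 3·g^3·d^2.
MRS = MU_g/MU_d = d/g.
Substitute d = 32: MRS = 32/g. Setting 32/g = 8/3 gives g = 32/(8/3) = 12.

g = 12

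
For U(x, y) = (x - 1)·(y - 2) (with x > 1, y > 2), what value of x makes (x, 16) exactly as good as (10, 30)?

U(10, 30) = 252.
Set U(x, 16) = 252 and solve.
With y = 16: (16 − 2) = 14, so (x − 1) = 252/14 = 18.
So x = 1 + 18 = 19.
Check: U(19, 16) = 252.

x = 19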